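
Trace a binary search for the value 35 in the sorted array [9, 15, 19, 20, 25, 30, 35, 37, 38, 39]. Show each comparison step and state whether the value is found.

Binary search for 35 in [9, 15, 19, 20, 25, 30, 35, 37, 38, 39]:

lo=0, hi=9, mid=4, arr[mid]=25 -> 25 < 35, search right half
lo=5, hi=9, mid=7, arr[mid]=37 -> 37 > 35, search left half
lo=5, hi=6, mid=5, arr[mid]=30 -> 30 < 35, search right half
lo=6, hi=6, mid=6, arr[mid]=35 -> Found target at index 6!

Binary search finds 35 at index 6 after 4 comparisons. The search repeatedly halves the search space by comparing with the middle element.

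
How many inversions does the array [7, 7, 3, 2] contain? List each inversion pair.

Finding inversions in [7, 7, 3, 2]:

(0, 2): arr[0]=7 > arr[2]=3
(0, 3): arr[0]=7 > arr[3]=2
(1, 2): arr[1]=7 > arr[2]=3
(1, 3): arr[1]=7 > arr[3]=2
(2, 3): arr[2]=3 > arr[3]=2

Total inversions: 5

The array has 5 inversion(s): (0,2), (0,3), (1,2), (1,3), (2,3). Each pair (i,j) satisfies i < j and arr[i] > arr[j].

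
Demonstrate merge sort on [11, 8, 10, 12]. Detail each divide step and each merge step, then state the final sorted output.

Merge sort trace:

Split: [11, 8, 10, 12] -> [11, 8] and [10, 12]
  Split: [11, 8] -> [11] and [8]
  Merge: [11] + [8] -> [8, 11]
  Split: [10, 12] -> [10] and [12]
  Merge: [10] + [12] -> [10, 12]
Merge: [8, 11] + [10, 12] -> [8, 10, 11, 12]

Final sorted array: [8, 10, 11, 12]

The merge sort proceeds by recursively splitting the array and merging sorted halves.
After all merges, the sorted array is [8, 10, 11, 12].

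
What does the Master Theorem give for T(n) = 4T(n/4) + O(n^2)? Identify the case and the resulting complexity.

Master Theorem for T(n) = 4T(n/4) + O(n^2):

a = 4, b = 4, c = 2
log_b(a) = log_4(4) = 1.0000

Case 3: c = 2 > log_4(4) = 1.0000
T(n) = O(n^2) = O(n^2)

For T(n) = 4T(n/4) + O(n^2): log_4(4) = 1.0000. This is Case 3 of the Master Theorem (c > log_b(a), work dominated by root), giving O(n^2).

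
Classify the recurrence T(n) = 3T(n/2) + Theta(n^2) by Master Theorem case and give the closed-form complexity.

Master Theorem for T(n) = 3T(n/2) + O(n^2):

a = 3, b = 2, c = 2
log_b(a) = log_2(3) = 1.5850

Case 3: c = 2 > log_2(3) = 1.5850
T(n) = O(n^2) = O(n^2)

For T(n) = 3T(n/2) + O(n^2): log_2(3) = 1.5850. This is Case 3 of the Master Theorem (c > log_b(a), work dominated by root), giving O(n^2).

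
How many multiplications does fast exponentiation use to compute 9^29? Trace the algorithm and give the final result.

Computing 9^29 by squaring (build up from 9^1; each line after the first costs one multiplication):

9^1 = 9
9^2 = (9^1)^2 = 9^2 = 81
9^3 = 9 * 9^2 = 9 * 81 = 729
9^6 = (9^3)^2 = 729^2 = 531441
9^7 = 9 * 9^6 = 9 * 531441 = 4782969
9^14 = (9^7)^2 = 4782969^2 = 22876792454961
9^28 = (9^14)^2 = 22876792454961^2 = 523347633027360537213511521
9^29 = 9 * 9^28 = 9 * 523347633027360537213511521 = 4710128697246244834921603689

Result: 4710128697246244834921603689
Multiplications needed: 7 (7 lines after 9^1)

9^29 = 4710128697246244834921603689. Using exponentiation by squaring, this requires 7 multiplications. The key idea: if the exponent is even, square the half-power; if odd, multiply by the base once.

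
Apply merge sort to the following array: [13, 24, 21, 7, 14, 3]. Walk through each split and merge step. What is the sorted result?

Merge sort trace:

Split: [13, 24, 21, 7, 14, 3] -> [13, 24, 21] and [7, 14, 3]
  Split: [13, 24, 21] -> [13] and [24, 21]
    Split: [24, 21] -> [24] and [21]
    Merge: [24] + [21] -> [21, 24]
  Merge: [13] + [21, 24] -> [13, 21, 24]
  Split: [7, 14, 3] -> [7] and [14, 3]
    Split: [14, 3] -> [14] and [3]
    Merge: [14] + [3] -> [3, 14]
  Merge: [7] + [3, 14] -> [3, 7, 14]
Merge: [13, 21, 24] + [3, 7, 14] -> [3, 7, 13, 14, 21, 24]

Final sorted array: [3, 7, 13, 14, 21, 24]

The merge sort proceeds by recursively splitting the array and merging sorted halves.
After all merges, the sorted array is [3, 7, 13, 14, 21, 24].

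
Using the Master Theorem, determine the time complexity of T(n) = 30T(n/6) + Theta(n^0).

Master Theorem for T(n) = 30T(n/6) + O(n^0):

a = 30, b = 6, c = 0
log_b(a) = log_6(30) = 1.8982

Case 1: c = 0 < log_6(30) = 1.8982
T(n) = O(n^(log_6 30))

For T(n) = 30T(n/6) + O(n^0): log_6(30) = 1.8982. This is Case 1 of the Master Theorem (c < log_b(a), work dominated by leaves), giving O(n^(log_6 30)).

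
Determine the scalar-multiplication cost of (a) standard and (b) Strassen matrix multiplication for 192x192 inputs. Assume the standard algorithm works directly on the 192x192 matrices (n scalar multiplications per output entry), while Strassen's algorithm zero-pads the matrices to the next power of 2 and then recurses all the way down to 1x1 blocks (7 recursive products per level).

Matrix multiplication for 192x192 matrices:

Strassen's algorithm requires power-of-2 dimensions. Pad 192x192 to 256x256 (next power of 2).

Standard algorithm: 192^3 = 7077888 multiplications
Strassen's algorithm: 7^(log2(256)) = 7^8 = 5764801 multiplications
Savings: 7077888 - 5764801 = 1313087 multiplications

Standard: 7077888 multiplications (192^3). Strassen: 5764801 multiplications (7^8, after padding to 256x256). Strassen reduces 8 recursive multiplications to 7 at each level.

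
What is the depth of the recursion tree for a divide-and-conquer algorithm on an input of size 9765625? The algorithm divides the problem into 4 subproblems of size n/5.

For divide and conquer with division factor 5:

Problem sizes at each level:
Level 0: 9765625
Level 1: 1953125
Level 2: 390625
Level 3: 78125
Level 4: 15625
Level 5: 3125
Level 6: 625
Level 7: 125
Level 8: 25
Level 9: 5
Level 10: 1

The root is level 0 and the size-1 base case is level 10 (the tree spans levels 0 through 10, i.e. 11 levels counting the root), so the depth is the number of divisions: log_5(9765625) = 10

The recursion tree depth is log_5(9765625) = 10. At each level, the problem size is divided by 5, so it takes 10 divisions to reduce to a base case of size 1. The algorithm makes 4 recursive calls at each level.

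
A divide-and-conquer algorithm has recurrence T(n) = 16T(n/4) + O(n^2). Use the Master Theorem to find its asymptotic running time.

Master Theorem for T(n) = 16T(n/4) + O(n^2):

a = 16, b = 4, c = 2
log_b(a) = log_4(16) = 2.0000

Case 2: c = 2 = log_4(16) = 2.0000
T(n) = O(n^2 log n) = O(n^2 log n)

For T(n) = 16T(n/4) + O(n^2): log_4(16) = 2.0000. This is Case 2 of the Master Theorem (c = log_b(a), equal work at all levels), giving O(n^2 log n).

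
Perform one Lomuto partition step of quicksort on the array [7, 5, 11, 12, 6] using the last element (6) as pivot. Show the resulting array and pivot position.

Lomuto partition with pivot = 6:

Initial array: [7, 5, 11, 12, 6]

arr[0]=7 > 6: no swap
arr[1]=5 <= 6: swap with position 0, array becomes [5, 7, 11, 12, 6]
arr[2]=11 > 6: no swap
arr[3]=12 > 6: no swap

Place pivot at position 1: [5, 6, 11, 12, 7]
Pivot position: 1

After partitioning with pivot 6, the array becomes [5, 6, 11, 12, 7]. The pivot is placed at index 1. All elements to the left of the pivot are <= 6, and all elements to the right are > 6.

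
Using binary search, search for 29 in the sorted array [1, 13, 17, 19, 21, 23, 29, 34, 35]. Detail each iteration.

Binary search for 29 in [1, 13, 17, 19, 21, 23, 29, 34, 35]:

lo=0, hi=8, mid=4, arr[mid]=21 -> 21 < 29, search right half
lo=5, hi=8, mid=6, arr[mid]=29 -> Found target at index 6!

Binary search finds 29 at index 6 after 2 comparisons. The search repeatedly halves the search space by comparing with the middle element.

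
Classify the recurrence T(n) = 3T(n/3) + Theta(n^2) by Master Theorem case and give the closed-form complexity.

Master Theorem for T(n) = 3T(n/3) + O(n^2):

a = 3, b = 3, c = 2
log_b(a) = log_3(3) = 1.0000

Case 3: c = 2 > log_3(3) = 1.0000
T(n) = O(n^2) = O(n^2)

For T(n) = 3T(n/3) + O(n^2): log_3(3) = 1.0000. This is Case 3 of the Master Theorem (c > log_b(a), work dominated by root), giving O(n^2).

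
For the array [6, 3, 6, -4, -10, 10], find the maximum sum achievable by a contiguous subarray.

Using Kadane's algorithm on [6, 3, 6, -4, -10, 10]:

Scanning through the array:
Position 1 (value 3): max_ending_here = 9, max_so_far = 9
Position 2 (value 6): max_ending_here = 15, max_so_far = 15
Position 3 (value -4): max_ending_here = 11, max_so_far = 15
Position 4 (value -10): max_ending_here = 1, max_so_far = 15
Position 5 (value 10): max_ending_here = 11, max_so_far = 15

Maximum subarray: [6, 3, 6]
Maximum sum: 15

The maximum subarray is [6, 3, 6] with sum 15. This subarray runs from index 0 to index 2.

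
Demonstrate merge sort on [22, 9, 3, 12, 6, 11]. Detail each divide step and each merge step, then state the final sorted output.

Merge sort trace:

Split: [22, 9, 3, 12, 6, 11] -> [22, 9, 3] and [12, 6, 11]
  Split: [22, 9, 3] -> [22] and [9, 3]
    Split: [9, 3] -> [9] and [3]
    Merge: [9] + [3] -> [3, 9]
  Merge: [22] + [3, 9] -> [3, 9, 22]
  Split: [12, 6, 11] -> [12] and [6, 11]
    Split: [6, 11] -> [6] and [11]
    Merge: [6] + [11] -> [6, 11]
  Merge: [12] + [6, 11] -> [6, 11, 12]
Merge: [3, 9, 22] + [6, 11, 12] -> [3, 6, 9, 11, 12, 22]

Final sorted array: [3, 6, 9, 11, 12, 22]

The merge sort proceeds by recursively splitting the array and merging sorted halves.
After all merges, the sorted array is [3, 6, 9, 11, 12, 22].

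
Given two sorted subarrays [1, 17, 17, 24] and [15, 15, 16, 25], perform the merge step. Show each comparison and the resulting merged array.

Merging process:

Compare 1 vs 15: take 1 from left. Merged: [1]
Compare 17 vs 15: take 15 from right. Merged: [1, 15]
Compare 17 vs 15: take 15 from right. Merged: [1, 15, 15]
Compare 17 vs 16: take 16 from right. Merged: [1, 15, 15, 16]
Compare 17 vs 25: take 17 from left. Merged: [1, 15, 15, 16, 17]
Compare 17 vs 25: take 17 from left. Merged: [1, 15, 15, 16, 17, 17]
Compare 24 vs 25: take 24 from left. Merged: [1, 15, 15, 16, 17, 17, 24]
Append remaining from right: [25]. Merged: [1, 15, 15, 16, 17, 17, 24, 25]

Final merged array: [1, 15, 15, 16, 17, 17, 24, 25]
Total comparisons: 7

The merged array is [1, 15, 15, 16, 17, 17, 24, 25], requiring 7 comparisons. The merge step runs in O(n) time where n is the total number of elements.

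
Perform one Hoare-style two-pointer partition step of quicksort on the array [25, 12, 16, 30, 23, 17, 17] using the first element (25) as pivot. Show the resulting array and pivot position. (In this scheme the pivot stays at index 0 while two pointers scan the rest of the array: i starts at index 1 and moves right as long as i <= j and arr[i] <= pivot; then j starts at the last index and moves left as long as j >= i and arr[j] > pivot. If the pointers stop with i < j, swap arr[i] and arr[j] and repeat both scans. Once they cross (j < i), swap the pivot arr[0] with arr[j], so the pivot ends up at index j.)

Hoare-style two-pointer partition with pivot = 25:

Initial array: [25, 12, 16, 30, 23, 17, 17]

Pointers start at i = 1, j = 6.
i stops at index 3 (arr[3]=30 > 25), j stops at index 6 (arr[6]=17 <= 25): swap arr[3] and arr[6], array becomes [25, 12, 16, 17, 23, 17, 30]
i ends at 6, j ends at 5: the pointers have crossed (j < i), so scanning stops.

Swap pivot arr[0] with arr[5] to place pivot at position 5: [17, 12, 16, 17, 23, 25, 30]
Pivot position: 5

After partitioning with pivot 25, the array becomes [17, 12, 16, 17, 23, 25, 30]. The pivot is placed at index 5. All elements to the left of the pivot are <= 25, and all elements to the right are > 25.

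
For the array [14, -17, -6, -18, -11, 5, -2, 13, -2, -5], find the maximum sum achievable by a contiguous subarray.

Using Kadane's algorithm on [14, -17, -6, -18, -11, 5, -2, 13, -2, -5]:

Scanning through the array:
Position 1 (value -17): max_ending_here = -3, max_so_far = 14
Position 2 (value -6): max_ending_here = -6, max_so_far = 14
Position 3 (value -18): max_ending_here = -18, max_so_far = 14
Position 4 (value -11): max_ending_here = -11, max_so_far = 14
Position 5 (value 5): max_ending_here = 5, max_so_far = 14
Position 6 (value -2): max_ending_here = 3, max_so_far = 14
Position 7 (value 13): max_ending_here = 16, max_so_far = 16
Position 8 (value -2): max_ending_here = 14, max_so_far = 16
Position 9 (value -5): max_ending_here = 9, max_so_far = 16

Maximum subarray: [5, -2, 13]
Maximum sum: 16

The maximum subarray is [5, -2, 13] with sum 16. This subarray runs from index 5 to index 7.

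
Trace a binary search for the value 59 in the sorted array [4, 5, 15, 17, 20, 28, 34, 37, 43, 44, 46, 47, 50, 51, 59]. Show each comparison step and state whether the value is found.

Binary search for 59 in [4, 5, 15, 17, 20, 28, 34, 37, 43, 44, 46, 47, 50, 51, 59]:

lo=0, hi=14, mid=7, arr[mid]=37 -> 37 < 59, search right half
lo=8, hi=14, mid=11, arr[mid]=47 -> 47 < 59, search right half
lo=12, hi=14, mid=13, arr[mid]=51 -> 51 < 59, search right half
lo=14, hi=14, mid=14, arr[mid]=59 -> Found target at index 14!

Binary search finds 59 at index 14 after 4 comparisons. The search repeatedly halves the search space by comparing with the middle element.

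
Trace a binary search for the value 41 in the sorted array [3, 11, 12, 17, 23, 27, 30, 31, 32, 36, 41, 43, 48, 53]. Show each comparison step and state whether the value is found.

Binary search for 41 in [3, 11, 12, 17, 23, 27, 30, 31, 32, 36, 41, 43, 48, 53]:

lo=0, hi=13, mid=6, arr[mid]=30 -> 30 < 41, search right half
lo=7, hi=13, mid=10, arr[mid]=41 -> Found target at index 10!

Binary search finds 41 at index 10 after 2 comparisons. The search repeatedly halves the search space by comparing with the middle element.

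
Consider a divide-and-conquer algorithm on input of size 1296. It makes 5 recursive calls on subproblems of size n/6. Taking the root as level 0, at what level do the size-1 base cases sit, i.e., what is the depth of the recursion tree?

For divide and conquer with division factor 6:

Problem sizes at each level:
Level 0: 1296
Level 1: 216
Level 2: 36
Level 3: 6
Level 4: 1

The root is level 0 and the size-1 base case is level 4 (the tree spans levels 0 through 4, i.e. 5 levels counting the root), so the depth is the number of divisions: log_6(1296) = 4

The recursion tree depth is log_6(1296) = 4. At each level, the problem size is divided by 6, so it takes 4 divisions to reduce to a base case of size 1. The algorithm makes 5 recursive calls at each level.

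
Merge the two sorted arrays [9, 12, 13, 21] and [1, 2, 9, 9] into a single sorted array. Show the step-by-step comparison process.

Merging process:

Compare 9 vs 1: take 1 from right. Merged: [1]
Compare 9 vs 2: take 2 from right. Merged: [1, 2]
Compare 9 vs 9: take 9 from left. Merged: [1, 2, 9]
Compare 12 vs 9: take 9 from right. Merged: [1, 2, 9, 9]
Compare 12 vs 9: take 9 from right. Merged: [1, 2, 9, 9, 9]
Append remaining from left: [12, 13, 21]. Merged: [1, 2, 9, 9, 9, 12, 13, 21]

Final merged array: [1, 2, 9, 9, 9, 12, 13, 21]
Total comparisons: 5

The merged array is [1, 2, 9, 9, 9, 12, 13, 21], requiring 5 comparisons. The merge step runs in O(n) time where n is the total number of elements.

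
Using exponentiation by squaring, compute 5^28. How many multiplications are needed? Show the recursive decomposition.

Computing 5^28 by squaring (build up from 5^1; each line after the first costs one multiplication):

5^1 = 5
5^2 = (5^1)^2 = 5^2 = 25
5^3 = 5 * 5^2 = 5 * 25 = 125
5^6 = (5^3)^2 = 125^2 = 15625
5^7 = 5 * 5^6 = 5 * 15625 = 78125
5^14 = (5^7)^2 = 78125^2 = 6103515625
5^28 = (5^14)^2 = 6103515625^2 = 37252902984619140625

Result: 37252902984619140625
Multiplications needed: 6 (6 lines after 5^1)

5^28 = 37252902984619140625. Using exponentiation by squaring, this requires 6 multiplications. The key idea: if the exponent is even, square the half-power; if odd, multiply by the base once.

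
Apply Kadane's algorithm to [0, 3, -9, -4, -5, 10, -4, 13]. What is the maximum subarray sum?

Using Kadane's algorithm on [0, 3, -9, -4, -5, 10, -4, 13]:

Scanning through the array:
Position 1 (value 3): max_ending_here = 3, max_so_far = 3
Position 2 (value -9): max_ending_here = -6, max_so_far = 3
Position 3 (value -4): max_ending_here = -4, max_so_far = 3
Position 4 (value -5): max_ending_here = -5, max_so_far = 3
Position 5 (value 10): max_ending_here = 10, max_so_far = 10
Position 6 (value -4): max_ending_here = 6, max_so_far = 10
Position 7 (value 13): max_ending_here = 19, max_so_far = 19

Maximum subarray: [10, -4, 13]
Maximum sum: 19

The maximum subarray is [10, -4, 13] with sum 19. This subarray runs from index 5 to index 7.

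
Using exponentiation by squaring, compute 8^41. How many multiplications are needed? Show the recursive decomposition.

Computing 8^41 by squaring (build up from 8^1; each line after the first costs one multiplication):

8^1 = 8
8^2 = (8^1)^2 = 8^2 = 64
8^4 = (8^2)^2 = 64^2 = 4096
8^5 = 8 * 8^4 = 8 * 4096 = 32768
8^10 = (8^5)^2 = 32768^2 = 1073741824
8^20 = (8^10)^2 = 1073741824^2 = 1152921504606846976
8^40 = (8^20)^2 = 1152921504606846976^2 = 1329227995784915872903807060280344576
8^41 = 8 * 8^40 = 8 * 1329227995784915872903807060280344576 = 10633823966279326983230456482242756608

Result: 10633823966279326983230456482242756608
Multiplications needed: 7 (7 lines after 8^1)

8^41 = 10633823966279326983230456482242756608. Using exponentiation by squaring, this requires 7 multiplications. The key idea: if the exponent is even, square the half-power; if odd, multiply by the base once.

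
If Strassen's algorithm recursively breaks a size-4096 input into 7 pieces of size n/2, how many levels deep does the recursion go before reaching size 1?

For divide and conquer with division factor 2:

Problem sizes at each level:
Level 0: 4096
Level 1: 2048
Level 2: 1024
Level 3: 512
Level 4: 256
Level 5: 128
Level 6: 64
Level 7: 32
Level 8: 16
Level 9: 8
Level 10: 4
Level 11: 2
Level 12: 1

The root is level 0 and the size-1 base case is level 12 (the tree spans levels 0 through 12, i.e. 13 levels counting the root), so the depth is the number of divisions: log_2(4096) = 12

The recursion tree depth is log_2(4096) = 12. At each level, the problem size is divided by 2, so it takes 12 divisions to reduce to a base case of size 1. The algorithm makes 7 recursive calls at each level.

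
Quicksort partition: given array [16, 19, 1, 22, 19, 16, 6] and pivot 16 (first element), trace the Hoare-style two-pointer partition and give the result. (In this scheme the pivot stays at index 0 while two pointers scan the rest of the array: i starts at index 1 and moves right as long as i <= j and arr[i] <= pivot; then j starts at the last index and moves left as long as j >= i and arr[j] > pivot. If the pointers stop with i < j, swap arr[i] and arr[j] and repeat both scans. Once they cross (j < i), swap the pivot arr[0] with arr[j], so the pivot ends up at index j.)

Hoare-style two-pointer partition with pivot = 16:

Initial array: [16, 19, 1, 22, 19, 16, 6]

Pointers start at i = 1, j = 6.
i stops at index 1 (arr[1]=19 > 16), j stops at index 6 (arr[6]=6 <= 16): swap arr[1] and arr[6], array becomes [16, 6, 1, 22, 19, 16, 19]
i stops at index 3 (arr[3]=22 > 16), j stops at index 5 (arr[5]=16 <= 16): swap arr[3] and arr[5], array becomes [16, 6, 1, 16, 19, 22, 19]
i ends at 4, j ends at 3: the pointers have crossed (j < i), so scanning stops.

Swap pivot arr[0] with arr[3] to place pivot at position 3: [16, 6, 1, 16, 19, 22, 19]
Pivot position: 3

After partitioning with pivot 16, the array becomes [16, 6, 1, 16, 19, 22, 19]. The pivot is placed at index 3. All elements to the left of the pivot are <= 16, and all elements to the right are > 16.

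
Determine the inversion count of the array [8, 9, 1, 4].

Finding inversions in [8, 9, 1, 4]:

(0, 2): arr[0]=8 > arr[2]=1
(0, 3): arr[0]=8 > arr[3]=4
(1, 2): arr[1]=9 > arr[2]=1
(1, 3): arr[1]=9 > arr[3]=4

Total inversions: 4

The array has 4 inversion(s): (0,2), (0,3), (1,2), (1,3). Each pair (i,j) satisfies i < j and arr[i] > arr[j].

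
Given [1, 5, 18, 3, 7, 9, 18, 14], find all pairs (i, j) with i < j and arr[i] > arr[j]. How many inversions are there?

Finding inversions in [1, 5, 18, 3, 7, 9, 18, 14]:

(1, 3): arr[1]=5 > arr[3]=3
(2, 3): arr[2]=18 > arr[3]=3
(2, 4): arr[2]=18 > arr[4]=7
(2, 5): arr[2]=18 > arr[5]=9
(2, 7): arr[2]=18 > arr[7]=14
(6, 7): arr[6]=18 > arr[7]=14

Total inversions: 6

The array has 6 inversion(s): (1,3), (2,3), (2,4), (2,5), (2,7), (6,7). Each pair (i,j) satisfies i < j and arr[i] > arr[j].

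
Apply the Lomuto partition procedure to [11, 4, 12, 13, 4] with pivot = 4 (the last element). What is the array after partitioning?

Lomuto partition with pivot = 4:

Initial array: [11, 4, 12, 13, 4]

arr[0]=11 > 4: no swap
arr[1]=4 <= 4: swap with position 0, array becomes [4, 11, 12, 13, 4]
arr[2]=12 > 4: no swap
arr[3]=13 > 4: no swap

Place pivot at position 1: [4, 4, 12, 13, 11]
Pivot position: 1

After partitioning with pivot 4, the array becomes [4, 4, 12, 13, 11]. The pivot is placed at index 1. All elements to the left of the pivot are <= 4, and all elements to the right are > 4.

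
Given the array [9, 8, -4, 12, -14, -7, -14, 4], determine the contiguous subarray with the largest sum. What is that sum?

Using Kadane's algorithm on [9, 8, -4, 12, -14, -7, -14, 4]:

Scanning through the array:
Position 1 (value 8): max_ending_here = 17, max_so_far = 17
Position 2 (value -4): max_ending_here = 13, max_so_far = 17
Position 3 (value 12): max_ending_here = 25, max_so_far = 25
Position 4 (value -14): max_ending_here = 11, max_so_far = 25
Position 5 (value -7): max_ending_here = 4, max_so_far = 25
Position 6 (value -14): max_ending_here = -10, max_so_far = 25
Position 7 (value 4): max_ending_here = 4, max_so_far = 25

Maximum subarray: [9, 8, -4, 12]
Maximum sum: 25

The maximum subarray is [9, 8, -4, 12] with sum 25. This subarray runs from index 0 to index 3.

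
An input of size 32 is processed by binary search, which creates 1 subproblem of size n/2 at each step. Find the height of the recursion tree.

For divide and conquer with division factor 2:

Problem sizes at each level:
Level 0: 32
Level 1: 16
Level 2: 8
Level 3: 4
Level 4: 2
Level 5: 1

The root is level 0 and the size-1 base case is level 5 (the tree spans levels 0 through 5, i.e. 6 levels counting the root), so the depth is the number of divisions: log_2(32) = 5

The recursion tree depth is log_2(32) = 5. At each level, the problem size is divided by 2, so it takes 5 divisions to reduce to a base case of size 1. The algorithm makes 1 recursive call at each level.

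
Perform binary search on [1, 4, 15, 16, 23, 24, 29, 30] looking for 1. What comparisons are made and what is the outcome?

Binary search for 1 in [1, 4, 15, 16, 23, 24, 29, 30]:

lo=0, hi=7, mid=3, arr[mid]=16 -> 16 > 1, search left half
lo=0, hi=2, mid=1, arr[mid]=4 -> 4 > 1, search left half
lo=0, hi=0, mid=0, arr[mid]=1 -> Found target at index 0!

Binary search finds 1 at index 0 after 3 comparisons. The search repeatedly halves the search space by comparing with the middle element.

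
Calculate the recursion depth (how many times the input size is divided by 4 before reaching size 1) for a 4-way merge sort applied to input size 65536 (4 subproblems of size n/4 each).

For divide and conquer with division factor 4:

Problem sizes at each level:
Level 0: 65536
Level 1: 16384
Level 2: 4096
Level 3: 1024
Level 4: 256
Level 5: 64
Level 6: 16
Level 7: 4
Level 8: 1

The root is level 0 and the size-1 base case is level 8 (the tree spans levels 0 through 8, i.e. 9 levels counting the root), so the depth is the number of divisions: log_4(65536) = 8

The recursion tree depth is log_4(65536) = 8. At each level, the problem size is divided by 4, so it takes 8 divisions to reduce to a base case of size 1. The algorithm makes 4 recursive calls at each level.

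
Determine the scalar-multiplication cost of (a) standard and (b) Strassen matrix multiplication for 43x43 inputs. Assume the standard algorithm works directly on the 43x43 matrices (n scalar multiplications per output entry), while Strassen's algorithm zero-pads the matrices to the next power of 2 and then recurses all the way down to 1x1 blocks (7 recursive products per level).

Matrix multiplication for 43x43 matrices:

Strassen's algorithm requires power-of-2 dimensions. Pad 43x43 to 64x64 (next power of 2).

Standard algorithm: 43^3 = 79507 multiplications
Strassen's algorithm: 7^(log2(64)) = 7^6 = 117649 multiplications
Difference: 79507 - 117649 = -38142 (Strassen uses MORE here due to padding overhead — for small or just-over-power-of-2 n, padding can outweigh the per-level savings)

Standard: 79507 multiplications (43^3). Strassen: 117649 multiplications (7^6, after padding to 64x64). Strassen reduces 8 recursive multiplications to 7 at each level.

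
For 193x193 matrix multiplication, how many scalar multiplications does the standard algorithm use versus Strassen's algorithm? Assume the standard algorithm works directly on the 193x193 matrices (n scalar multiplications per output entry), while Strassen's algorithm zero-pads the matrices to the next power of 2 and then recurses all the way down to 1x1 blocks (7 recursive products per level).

Matrix multiplication for 193x193 matrices:

Strassen's algorithm requires power-of-2 dimensions. Pad 193x193 to 256x256 (next power of 2).

Standard algorithm: 193^3 = 7189057 multiplications
Strassen's algorithm: 7^(log2(256)) = 7^8 = 5764801 multiplications
Savings: 7189057 - 5764801 = 1424256 multiplications

Standard: 7189057 multiplications (193^3). Strassen: 5764801 multiplications (7^8, after padding to 256x256). Strassen reduces 8 recursive multiplications to 7 at each level.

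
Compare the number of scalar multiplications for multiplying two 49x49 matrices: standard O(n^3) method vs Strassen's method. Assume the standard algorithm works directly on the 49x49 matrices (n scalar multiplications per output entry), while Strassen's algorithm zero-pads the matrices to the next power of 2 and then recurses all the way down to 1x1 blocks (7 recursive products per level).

Matrix multiplication for 49x49 matrices:

Strassen's algorithm requires power-of-2 dimensions. Pad 49x49 to 64x64 (next power of 2).

Standard algorithm: 49^3 = 117649 multiplications
Strassen's algorithm: 7^(log2(64)) = 7^6 = 117649 multiplications
Savings: 117649 - 117649 = 0 multiplications

Standard: 117649 multiplications (49^3). Strassen: 117649 multiplications (7^6, after padding to 64x64). Strassen reduces 8 recursive multiplications to 7 at each level.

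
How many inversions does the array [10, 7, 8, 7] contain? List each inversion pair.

Finding inversions in [10, 7, 8, 7]:

(0, 1): arr[0]=10 > arr[1]=7
(0, 2): arr[0]=10 > arr[2]=8
(0, 3): arr[0]=10 > arr[3]=7
(2, 3): arr[2]=8 > arr[3]=7

Total inversions: 4

The array has 4 inversion(s): (0,1), (0,2), (0,3), (2,3). Each pair (i,j) satisfies i < j and arr[i] > arr[j].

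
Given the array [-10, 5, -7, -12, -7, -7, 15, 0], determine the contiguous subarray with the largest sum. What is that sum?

Using Kadane's algorithm on [-10, 5, -7, -12, -7, -7, 15, 0]:

Scanning through the array:
Position 1 (value 5): max_ending_here = 5, max_so_far = 5
Position 2 (value -7): max_ending_here = -2, max_so_far = 5
Position 3 (value -12): max_ending_here = -12, max_so_far = 5
Position 4 (value -7): max_ending_here = -7, max_so_far = 5
Position 5 (value -7): max_ending_here = -7, max_so_far = 5
Position 6 (value 15): max_ending_here = 15, max_so_far = 15
Position 7 (value 0): max_ending_here = 15, max_so_far = 15

Maximum subarray: [15]
Maximum sum: 15

The maximum subarray is [15] with sum 15. This subarray runs from index 6 to index 6.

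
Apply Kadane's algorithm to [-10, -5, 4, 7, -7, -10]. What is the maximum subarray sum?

Using Kadane's algorithm on [-10, -5, 4, 7, -7, -10]:

Scanning through the array:
Position 1 (value -5): max_ending_here = -5, max_so_far = -5
Position 2 (value 4): max_ending_here = 4, max_so_far = 4
Position 3 (value 7): max_ending_here = 11, max_so_far = 11
Position 4 (value -7): max_ending_here = 4, max_so_far = 11
Position 5 (value -10): max_ending_here = -6, max_so_far = 11

Maximum subarray: [4, 7]
Maximum sum: 11

The maximum subarray is [4, 7] with sum 11. This subarray runs from index 2 to index 3.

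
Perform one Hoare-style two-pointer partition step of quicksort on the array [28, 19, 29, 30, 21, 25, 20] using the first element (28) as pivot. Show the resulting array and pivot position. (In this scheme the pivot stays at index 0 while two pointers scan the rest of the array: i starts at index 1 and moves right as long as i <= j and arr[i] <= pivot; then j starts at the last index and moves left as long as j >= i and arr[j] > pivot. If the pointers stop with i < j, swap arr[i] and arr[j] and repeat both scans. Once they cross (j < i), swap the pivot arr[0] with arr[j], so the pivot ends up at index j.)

Hoare-style two-pointer partition with pivot = 28:

Initial array: [28, 19, 29, 30, 21, 25, 20]

Pointers start at i = 1, j = 6.
i stops at index 2 (arr[2]=29 > 28), j stops at index 6 (arr[6]=20 <= 28): swap arr[2] and arr[6], array becomes [28, 19, 20, 30, 21, 25, 29]
i stops at index 3 (arr[3]=30 > 28), j stops at index 5 (arr[5]=25 <= 28): swap arr[3] and arr[5], array becomes [28, 19, 20, 25, 21, 30, 29]
i ends at 5, j ends at 4: the pointers have crossed (j < i), so scanning stops.

Swap pivot arr[0] with arr[4] to place pivot at position 4: [21, 19, 20, 25, 28, 30, 29]
Pivot position: 4

After partitioning with pivot 28, the array becomes [21, 19, 20, 25, 28, 30, 29]. The pivot is placed at index 4. All elements to the left of the pivot are <= 28, and all elements to the right are > 28.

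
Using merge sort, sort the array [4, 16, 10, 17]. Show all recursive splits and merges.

Merge sort trace:

Split: [4, 16, 10, 17] -> [4, 16] and [10, 17]
  Split: [4, 16] -> [4] and [16]
  Merge: [4] + [16] -> [4, 16]
  Split: [10, 17] -> [10] and [17]
  Merge: [10] + [17] -> [10, 17]
Merge: [4, 16] + [10, 17] -> [4, 10, 16, 17]

Final sorted array: [4, 10, 16, 17]

The merge sort proceeds by recursively splitting the array and merging sorted halves.
After all merges, the sorted array is [4, 10, 16, 17].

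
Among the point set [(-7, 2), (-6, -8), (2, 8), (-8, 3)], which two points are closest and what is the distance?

Computing all pairwise distances among 4 points:

d((-7, 2), (-6, -8)) = 10.0499
d((-7, 2), (2, 8)) = 10.8167
d((-7, 2), (-8, 3)) = 1.4142 <-- minimum
d((-6, -8), (2, 8)) = 17.8885
d((-6, -8), (-8, 3)) = 11.1803
d((2, 8), (-8, 3)) = 11.1803

Closest pair: (-7, 2) and (-8, 3) with distance 1.4142

The closest pair is (-7, 2) and (-8, 3) with Euclidean distance 1.4142. For 4 points, brute-force pairwise comparison is shown above. For large n, the divide-and-conquer algorithm (sort by x, recurse on halves, check the dividing strip) achieves O(n log n).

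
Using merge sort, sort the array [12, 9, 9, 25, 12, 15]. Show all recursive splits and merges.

Merge sort trace:

Split: [12, 9, 9, 25, 12, 15] -> [12, 9, 9] and [25, 12, 15]
  Split: [12, 9, 9] -> [12] and [9, 9]
    Split: [9, 9] -> [9] and [9]
    Merge: [9] + [9] -> [9, 9]
  Merge: [12] + [9, 9] -> [9, 9, 12]
  Split: [25, 12, 15] -> [25] and [12, 15]
    Split: [12, 15] -> [12] and [15]
    Merge: [12] + [15] -> [12, 15]
  Merge: [25] + [12, 15] -> [12, 15, 25]
Merge: [9, 9, 12] + [12, 15, 25] -> [9, 9, 12, 12, 15, 25]

Final sorted array: [9, 9, 12, 12, 15, 25]

The merge sort proceeds by recursively splitting the array and merging sorted halves.
After all merges, the sorted array is [9, 9, 12, 12, 15, 25].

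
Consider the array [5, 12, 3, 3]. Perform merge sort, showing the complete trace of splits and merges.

Merge sort trace:

Split: [5, 12, 3, 3] -> [5, 12] and [3, 3]
  Split: [5, 12] -> [5] and [12]
  Merge: [5] + [12] -> [5, 12]
  Split: [3, 3] -> [3] and [3]
  Merge: [3] + [3] -> [3, 3]
Merge: [5, 12] + [3, 3] -> [3, 3, 5, 12]

Final sorted array: [3, 3, 5, 12]

The merge sort proceeds by recursively splitting the array and merging sorted halves.
After all merges, the sorted array is [3, 3, 5, 12].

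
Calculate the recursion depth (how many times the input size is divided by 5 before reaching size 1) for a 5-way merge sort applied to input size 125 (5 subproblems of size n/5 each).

For divide and conquer with division factor 5:

Problem sizes at each level:
Level 0: 125
Level 1: 25
Level 2: 5
Level 3: 1

The root is level 0 and the size-1 base case is level 3 (the tree spans levels 0 through 3, i.e. 4 levels counting the root), so the depth is the number of divisions: log_5(125) = 3

The recursion tree depth is log_5(125) = 3. At each level, the problem size is divided by 5, so it takes 3 divisions to reduce to a base case of size 1. The algorithm makes 5 recursive calls at each level.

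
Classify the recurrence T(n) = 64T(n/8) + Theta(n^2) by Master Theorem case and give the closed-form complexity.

Master Theorem for T(n) = 64T(n/8) + O(n^2):

a = 64, b = 8, c = 2
log_b(a) = log_8(64) = 2.0000

Case 2: c = 2 = log_8(64) = 2.0000
T(n) = O(n^2 log n) = O(n^2 log n)

For T(n) = 64T(n/8) + O(n^2): log_8(64) = 2.0000. This is Case 2 of the Master Theorem (c = log_b(a), equal work at all levels), giving O(n^2 log n).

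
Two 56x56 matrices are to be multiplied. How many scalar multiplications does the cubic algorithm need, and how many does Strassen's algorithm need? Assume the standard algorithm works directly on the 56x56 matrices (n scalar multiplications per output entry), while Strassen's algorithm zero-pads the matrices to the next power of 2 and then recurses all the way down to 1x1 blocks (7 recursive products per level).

Matrix multiplication for 56x56 matrices:

Strassen's algorithm requires power-of-2 dimensions. Pad 56x56 to 64x64 (next power of 2).

Standard algorithm: 56^3 = 175616 multiplications
Strassen's algorithm: 7^(log2(64)) = 7^6 = 117649 multiplications
Savings: 175616 - 117649 = 57967 multiplications

Standard: 175616 multiplications (56^3). Strassen: 117649 multiplications (7^6, after padding to 64x64). Strassen reduces 8 recursive multiplications to 7 at each level.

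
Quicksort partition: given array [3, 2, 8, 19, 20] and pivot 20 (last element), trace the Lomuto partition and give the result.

Lomuto partition with pivot = 20:

Initial array: [3, 2, 8, 19, 20]

arr[0]=3 <= 20: swap with position 0, array becomes [3, 2, 8, 19, 20]
arr[1]=2 <= 20: swap with position 1, array becomes [3, 2, 8, 19, 20]
arr[2]=8 <= 20: swap with position 2, array becomes [3, 2, 8, 19, 20]
arr[3]=19 <= 20: swap with position 3, array becomes [3, 2, 8, 19, 20]

Place pivot at position 4: [3, 2, 8, 19, 20]
Pivot position: 4

After partitioning with pivot 20, the array becomes [3, 2, 8, 19, 20]. The pivot is placed at index 4. All elements to the left of the pivot are <= 20, and all elements to the right are > 20.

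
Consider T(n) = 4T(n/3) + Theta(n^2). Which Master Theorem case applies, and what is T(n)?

Master Theorem for T(n) = 4T(n/3) + O(n^2):

a = 4, b = 3, c = 2
log_b(a) = log_3(4) = 1.2619

Case 3: c = 2 > log_3(4) = 1.2619
T(n) = O(n^2) = O(n^2)

For T(n) = 4T(n/3) + O(n^2): log_3(4) = 1.2619. This is Case 3 of the Master Theorem (c > log_b(a), work dominated by root), giving O(n^2).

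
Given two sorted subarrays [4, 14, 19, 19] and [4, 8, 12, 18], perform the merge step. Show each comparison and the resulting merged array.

Merging process:

Compare 4 vs 4: take 4 from left. Merged: [4]
Compare 14 vs 4: take 4 from right. Merged: [4, 4]
Compare 14 vs 8: take 8 from right. Merged: [4, 4, 8]
Compare 14 vs 12: take 12 from right. Merged: [4, 4, 8, 12]
Compare 14 vs 18: take 14 from left. Merged: [4, 4, 8, 12, 14]
Compare 19 vs 18: take 18 from right. Merged: [4, 4, 8, 12, 14, 18]
Append remaining from left: [19, 19]. Merged: [4, 4, 8, 12, 14, 18, 19, 19]

Final merged array: [4, 4, 8, 12, 14, 18, 19, 19]
Total comparisons: 6

The merged array is [4, 4, 8, 12, 14, 18, 19, 19], requiring 6 comparisons. The merge step runs in O(n) time where n is the total number of elements.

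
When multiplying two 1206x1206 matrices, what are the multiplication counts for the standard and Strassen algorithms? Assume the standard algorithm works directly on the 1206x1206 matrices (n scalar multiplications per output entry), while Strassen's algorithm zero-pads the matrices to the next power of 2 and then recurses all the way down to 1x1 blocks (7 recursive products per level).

Matrix multiplication for 1206x1206 matrices:

Strassen's algorithm requires power-of-2 dimensions. Pad 1206x1206 to 2048x2048 (next power of 2).

Standard algorithm: 1206^3 = 1754049816 multiplications
Strassen's algorithm: 7^(log2(2048)) = 7^11 = 1977326743 multiplications
Difference: 1754049816 - 1977326743 = -223276927 (Strassen uses MORE here due to padding overhead — for small or just-over-power-of-2 n, padding can outweigh the per-level savings)

Standard: 1754049816 multiplications (1206^3). Strassen: 1977326743 multiplications (7^11, after padding to 2048x2048). Strassen reduces 8 recursive multiplications to 7 at each level.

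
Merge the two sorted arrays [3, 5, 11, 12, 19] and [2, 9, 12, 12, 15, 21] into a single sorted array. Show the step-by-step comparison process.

Merging process:

Compare 3 vs 2: take 2 from right. Merged: [2]
Compare 3 vs 9: take 3 from left. Merged: [2, 3]
Compare 5 vs 9: take 5 from left. Merged: [2, 3, 5]
Compare 11 vs 9: take 9 from right. Merged: [2, 3, 5, 9]
Compare 11 vs 12: take 11 from left. Merged: [2, 3, 5, 9, 11]
Compare 12 vs 12: take 12 from left. Merged: [2, 3, 5, 9, 11, 12]
Compare 19 vs 12: take 12 from right. Merged: [2, 3, 5, 9, 11, 12, 12]
Compare 19 vs 12: take 12 from right. Merged: [2, 3, 5, 9, 11, 12, 12, 12]
Compare 19 vs 15: take 15 from right. Merged: [2, 3, 5, 9, 11, 12, 12, 12, 15]
Compare 19 vs 21: take 19 from left. Merged: [2, 3, 5, 9, 11, 12, 12, 12, 15, 19]
Append remaining from right: [21]. Merged: [2, 3, 5, 9, 11, 12, 12, 12, 15, 19, 21]

Final merged array: [2, 3, 5, 9, 11, 12, 12, 12, 15, 19, 21]
Total comparisons: 10

The merged array is [2, 3, 5, 9, 11, 12, 12, 12, 15, 19, 21], requiring 10 comparisons. The merge step runs in O(n) time where n is the total number of elements.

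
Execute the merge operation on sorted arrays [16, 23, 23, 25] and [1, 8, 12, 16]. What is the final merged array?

Merging process:

Compare 16 vs 1: take 1 from right. Merged: [1]
Compare 16 vs 8: take 8 from right. Merged: [1, 8]
Compare 16 vs 12: take 12 from right. Merged: [1, 8, 12]
Compare 16 vs 16: take 16 from left. Merged: [1, 8, 12, 16]
Compare 23 vs 16: take 16 from right. Merged: [1, 8, 12, 16, 16]
Append remaining from left: [23, 23, 25]. Merged: [1, 8, 12, 16, 16, 23, 23, 25]

Final merged array: [1, 8, 12, 16, 16, 23, 23, 25]
Total comparisons: 5

The merged array is [1, 8, 12, 16, 16, 23, 23, 25], requiring 5 comparisons. The merge step runs in O(n) time where n is the total number of elements.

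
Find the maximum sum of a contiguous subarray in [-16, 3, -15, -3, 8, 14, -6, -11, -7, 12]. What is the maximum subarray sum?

Using Kadane's algorithm on [-16, 3, -15, -3, 8, 14, -6, -11, -7, 12]:

Scanning through the array:
Position 1 (value 3): max_ending_here = 3, max_so_far = 3
Position 2 (value -15): max_ending_here = -12, max_so_far = 3
Position 3 (value -3): max_ending_here = -3, max_so_far = 3
Position 4 (value 8): max_ending_here = 8, max_so_far = 8
Position 5 (value 14): max_ending_here = 22, max_so_far = 22
Position 6 (value -6): max_ending_here = 16, max_so_far = 22
Position 7 (value -11): max_ending_here = 5, max_so_far = 22
Position 8 (value -7): max_ending_here = -2, max_so_far = 22
Position 9 (value 12): max_ending_here = 12, max_so_far = 22

Maximum subarray: [8, 14]
Maximum sum: 22

The maximum subarray is [8, 14] with sum 22. This subarray runs from index 4 to index 5.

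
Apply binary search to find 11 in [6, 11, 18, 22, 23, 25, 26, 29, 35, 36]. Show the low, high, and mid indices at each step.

Binary search for 11 in [6, 11, 18, 22, 23, 25, 26, 29, 35, 36]:

lo=0, hi=9, mid=4, arr[mid]=23 -> 23 > 11, search left half
lo=0, hi=3, mid=1, arr[mid]=11 -> Found target at index 1!

Binary search finds 11 at index 1 after 2 comparisons. The search repeatedly halves the search space by comparing with the middle element.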